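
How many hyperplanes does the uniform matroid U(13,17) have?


Hyperplanes of U(13,17) are flats of rank 12.
In a uniform matroid, these are exactly the (12)-element subsets.
Count = C(17,12) = 6188.

6188


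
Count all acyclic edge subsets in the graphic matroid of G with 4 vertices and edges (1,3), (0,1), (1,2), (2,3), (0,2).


An independent set in a graphic matroid is an acyclic edge subset.
G has 4 vertices and 5 edges.
Enumerate all 2^5 = 32 subsets, checking for acyclicity.
Total independent sets = 24.

24


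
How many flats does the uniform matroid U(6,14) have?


Flats of U(6,14): every subset of size < 6 is a flat, plus E itself.
Count = C(14,0) + C(14,1) + C(14,2) + C(14,3) + C(14,4) + C(14,5) + 1
     = 1 + 14 + 91 + 364 + 1001 + 2002 + 1
     = 3474.

3474


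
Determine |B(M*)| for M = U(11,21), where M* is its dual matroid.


The dual of U(r,n) is U(n-r, n) = U(10,21).
Bases of U(10,21) are all (10)-element subsets.
|B(M*)| = C(21,10) = 352716.

352716


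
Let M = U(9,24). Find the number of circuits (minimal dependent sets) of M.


In U(9,24), circuits are the (10)-element subsets.
Any set of 10 elements is dependent, and removing any one element gives
an independent set of size 9, so it is a minimal dependent set.
Number of circuits = C(24,10) = 24! / (10! * 14!) = 1961256.

1961256


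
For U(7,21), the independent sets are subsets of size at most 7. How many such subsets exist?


Independent sets of U(7,21) are all subsets of size <= 7.
Count = C(21,0) + C(21,1) + C(21,2) + C(21,3) + C(21,4) + C(21,5) + C(21,6) + C(21,7)
     = 1 + 21 + 210 + 1330 + 5985 + 20349 + 54264 + 116280
     = 198440.

198440


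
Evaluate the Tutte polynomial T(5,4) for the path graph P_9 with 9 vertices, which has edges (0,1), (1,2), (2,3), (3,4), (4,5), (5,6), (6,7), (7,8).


A path on 9 vertices is a tree with 8 edges.
T(x,y) = x^(8) for any tree.
T(5,4) = 5^8 = 390625.

390625


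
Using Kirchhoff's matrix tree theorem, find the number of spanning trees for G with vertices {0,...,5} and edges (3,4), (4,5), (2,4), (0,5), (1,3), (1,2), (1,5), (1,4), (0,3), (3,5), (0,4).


By Kirchhoff's matrix tree theorem, the number of spanning trees equals
the determinant of any cofactor of the Laplacian matrix L.
G has 6 vertices and 11 edges.
Computing the (5 x 5) cofactor determinant gives 185.

185


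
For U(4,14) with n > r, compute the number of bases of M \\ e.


Deleting e from U(4,14) gives U(4,13) since n > r.
Bases of U(4,13) = C(13,4) = (13 * 12 * 11 * 10) / (1 * 2 * 3 * 4) = 715.

715


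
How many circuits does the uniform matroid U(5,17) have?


In U(5,17), circuits are the (6)-element subsets.
Any set of 6 elements is dependent, and removing any one element gives
an independent set of size 5, so it is a minimal dependent set.
Number of circuits = C(17,6) = 12376.

12376


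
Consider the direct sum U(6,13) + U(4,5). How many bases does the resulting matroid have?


Bases of a direct sum M1 + M2: |B| = |B(M1)| * |B(M2)|.
|B(U(6,13))| = C(13,6) = 1716.
|B(U(4,5))| = C(5,4) = 5.
Total bases = 1716 * 5 = 8580.

8580


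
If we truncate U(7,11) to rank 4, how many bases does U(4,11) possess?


Truncating U(7,11) to rank 4 gives U(4,11).
Bases of U(4,11) are all 4-element subsets of 11 elements.
Number of bases = C(11,4) = (11 * 10 * 9 * 8) / (1 * 2 * 3 * 4) = 330.

330


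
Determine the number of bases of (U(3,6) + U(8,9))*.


(M1+M2)* = M1* + M2*.
M1* = U(3,6), bases: C(6,3) = 20.
M2* = U(1,9), bases: C(9,1) = 9.
|B(M*)| = 20 * 9 = 180.

180


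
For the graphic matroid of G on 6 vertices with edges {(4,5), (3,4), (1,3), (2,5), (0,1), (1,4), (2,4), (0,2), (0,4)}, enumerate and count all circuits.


A circuit in a graphic matroid = edge set of a simple cycle.
G has 6 vertices and 9 edges.
Enumerating all minimal edge subsets forming cycles...
Total circuits found: 10.

10


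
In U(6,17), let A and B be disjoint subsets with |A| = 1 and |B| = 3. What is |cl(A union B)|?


|A union B| = 1 + 3 = 4 (disjoint).
In U(6,17), cl(S) = S if |S| < 6, else cl(S) = E.
Since 4 < 6, cl(A union B) = A union B.
|cl(A union B)| = 4.

4


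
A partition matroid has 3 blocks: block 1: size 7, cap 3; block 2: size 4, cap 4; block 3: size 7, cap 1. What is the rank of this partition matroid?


Rank of a partition matroid = sum of min(|Si|, ci) for each block.
= min(7,3) + min(4,4) + min(7,1)
= 3 + 4 + 1
= 8.

8


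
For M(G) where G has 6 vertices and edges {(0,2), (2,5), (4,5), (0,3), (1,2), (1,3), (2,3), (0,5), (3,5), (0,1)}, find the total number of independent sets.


An independent set in a graphic matroid is an acyclic edge subset.
G has 6 vertices and 10 edges.
Enumerate all 2^10 = 1024 subsets, checking for acyclicity.
Total independent sets = 396.

396


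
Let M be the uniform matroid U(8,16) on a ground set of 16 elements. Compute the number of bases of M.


Bases of U(8,16) are all 8-element subsets of the 16-element ground set.
Number of bases = C(16,8).
C(16,8) = 16! / (8! * 8!) = 12870.

12870


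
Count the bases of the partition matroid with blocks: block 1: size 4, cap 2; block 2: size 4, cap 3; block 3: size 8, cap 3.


A basis picks exactly ci elements from block i.
Number of bases = product of C(|Si|, ci).
= C(4,2) * C(4,3) * C(8,3)
= 6 * 4 * 56
= 1344.

1344


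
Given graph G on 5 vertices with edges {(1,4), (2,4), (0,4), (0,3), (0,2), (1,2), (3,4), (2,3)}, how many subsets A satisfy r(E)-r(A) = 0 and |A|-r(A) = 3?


R(x,y) = sum over A in 2^E of x^(r(E)-r(A)) * y^(|A|-r(A)).
G has 5 vertices, 8 edges. r(E) = 4.
Enumerate all 2^8 = 256 subsets.
Count subsets with r(E)-r(A)=0 and |A|-r(A)=3: 8.

8


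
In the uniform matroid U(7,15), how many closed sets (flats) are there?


Flats of U(7,15): every subset of size < 7 is a flat, plus E itself.
Count = C(15,0) + C(15,1) + C(15,2) + C(15,3) + C(15,4) + C(15,5) + C(15,6) + 1
     = 1 + 15 + 105 + 455 + 1365 + 3003 + 5005 + 1
     = 9950.

9950


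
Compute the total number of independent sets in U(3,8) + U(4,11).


For a direct sum, |I(M1+M2)| = |I(M1)| * |I(M2)|.
|I(U(3,8))| = sum C(8,k) for k=0..3 = 93.
|I(U(4,11))| = sum C(11,k) for k=0..4 = 562.
Total = 93 * 562 = 52266.

52266


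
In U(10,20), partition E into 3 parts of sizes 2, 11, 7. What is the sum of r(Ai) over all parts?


r(Ai) = min(|Ai|, 10) for each part.
Sum = min(2,10) + min(11,10) + min(7,10)
    = 2 + 10 + 7
    = 19.

19


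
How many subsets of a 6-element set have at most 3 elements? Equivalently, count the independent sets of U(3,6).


Independent sets of U(3,6) are all subsets of size <= 3.
Count = C(6,0) + C(6,1) + C(6,2) + C(6,3)
     = 1 + 6 + 15 + 20
     = 42.

42


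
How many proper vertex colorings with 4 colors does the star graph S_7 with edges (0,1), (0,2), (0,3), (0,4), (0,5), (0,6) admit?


P(tree, k) = k * (k-1)^(6) for any tree on 7 vertices.
P(4) = 4 * 3^6 = 4 * 729 = 2916.

2916


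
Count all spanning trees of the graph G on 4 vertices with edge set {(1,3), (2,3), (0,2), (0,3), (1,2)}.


By Kirchhoff's matrix tree theorem, the number of spanning trees equals
the determinant of any cofactor of the Laplacian matrix L.
G has 4 vertices and 5 edges.
Computing the (3 x 3) cofactor determinant gives 8.

8


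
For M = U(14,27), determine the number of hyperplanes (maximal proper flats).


Hyperplanes of U(14,27) are flats of rank 13.
In a uniform matroid, these are exactly the (13)-element subsets.
Count = (27 choose 13) = 20058300.

20058300


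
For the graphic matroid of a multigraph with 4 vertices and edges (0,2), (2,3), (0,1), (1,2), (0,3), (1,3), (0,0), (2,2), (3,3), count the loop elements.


In a graphic matroid, a loop is a self-loop edge (u,u) with rank 0.
Examining all 9 edges for self-loops...
Self-loops found: (0,0), (2,2), (3,3)
Number of loops = 3.

3


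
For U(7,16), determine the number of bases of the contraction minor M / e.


Contracting e from U(7,16) gives U(6,15).
Bases of U(6,15) = C(15,6) = 15! / (6! * 9!) = 5005.

5005


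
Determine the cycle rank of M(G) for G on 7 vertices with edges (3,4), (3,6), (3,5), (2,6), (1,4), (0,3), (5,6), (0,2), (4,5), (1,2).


Cycle rank (nullity) = |E| - r(M) = |E| - (|V| - c).
|E| = 10, |V| = 7, c = 1.
Nullity = 10 - (7 - 1) = 10 - 6 = 4.

4


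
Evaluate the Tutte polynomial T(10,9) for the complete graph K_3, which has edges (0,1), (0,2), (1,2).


T(K_3; x,y) = x^2 + x + y.
T(10,9) = 100 + 10 + 9 = 119.

119


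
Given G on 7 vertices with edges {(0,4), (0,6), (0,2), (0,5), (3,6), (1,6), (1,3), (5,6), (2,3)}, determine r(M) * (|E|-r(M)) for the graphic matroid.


r(M) = |V| - c = 7 - 1 = 6.
nullity = |E| - r(M) = 9 - 6 = 3.
Product = 6 * 3 = 18.

18


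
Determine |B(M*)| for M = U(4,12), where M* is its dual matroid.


The dual of U(r,n) is U(n-r, n) = U(8,12).
Bases of U(8,12) are all (8)-element subsets.
|B(M*)| = (12 choose 8) = 495.

495


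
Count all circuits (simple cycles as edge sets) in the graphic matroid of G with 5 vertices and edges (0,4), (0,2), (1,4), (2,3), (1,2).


A circuit in a graphic matroid = edge set of a simple cycle.
G has 5 vertices and 5 edges.
Enumerating all minimal edge subsets forming cycles...
Total circuits found: 1.

1


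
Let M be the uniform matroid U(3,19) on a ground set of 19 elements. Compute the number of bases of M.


Bases of U(3,19) are all 3-element subsets of the 19-element ground set.
Number of bases = C(19,3).
(19 choose 3) = 969.

969


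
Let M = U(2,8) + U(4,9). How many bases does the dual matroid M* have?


(M1+M2)* = M1* + M2*.
M1* = U(6,8), bases: C(8,6) = 28.
M2* = U(5,9), bases: C(9,5) = 126.
|B(M*)| = 28 * 126 = 3528.

3528


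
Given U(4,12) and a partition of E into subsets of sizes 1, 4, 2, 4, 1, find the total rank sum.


r(Ai) = min(|Ai|, 4) for each part.
Sum = min(1,4) + min(4,4) + min(2,4) + min(4,4) + min(1,4)
    = 1 + 4 + 2 + 4 + 1
    = 12.

12


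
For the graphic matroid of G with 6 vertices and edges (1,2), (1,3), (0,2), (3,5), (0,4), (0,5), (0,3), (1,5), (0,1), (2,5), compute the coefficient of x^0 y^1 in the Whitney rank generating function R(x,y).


R(x,y) = sum over A in 2^E of x^(r(E)-r(A)) * y^(|A|-r(A)).
G has 6 vertices, 10 edges. r(E) = 5.
Enumerate all 2^10 = 1024 subsets.
Count subsets with r(E)-r(A)=0 and |A|-r(A)=1: 111.

111


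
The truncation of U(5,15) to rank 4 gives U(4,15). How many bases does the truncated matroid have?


Truncating U(5,15) to rank 4 gives U(4,15).
Bases of U(4,15) are all 4-element subsets of 15 elements.
Number of bases = (15 choose 4) = 1365.

1365


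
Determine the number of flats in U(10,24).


Flats of U(10,24): every subset of size < 10 is a flat, plus E itself.
Count = C(24,0) + C(24,1) + C(24,2) + C(24,3) + C(24,4) + C(24,5) + C(24,6) + C(24,7) + C(24,8) + C(24,9) + 1
     = 1 + 24 + 276 + 2024 + 10626 + 42504 + 134596 + 346104 + 735471 + 1307504 + 1
     = 2579131.

2579131


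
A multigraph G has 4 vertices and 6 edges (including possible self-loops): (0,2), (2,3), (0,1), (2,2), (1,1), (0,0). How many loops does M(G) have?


In a graphic matroid, a loop is a self-loop edge (u,u) with rank 0.
Examining all 6 edges for self-loops...
Self-loops found: (2,2), (1,1), (0,0)
Number of loops = 3.

3


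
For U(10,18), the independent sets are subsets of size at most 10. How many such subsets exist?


Independent sets of U(10,18) are all subsets of size <= 10.
Count = (18 choose 0) + (18 choose 1) + (18 choose 2) + (18 choose 3) + (18 choose 4) + (18 choose 5) + (18 choose 6) + (18 choose 7) + (18 choose 8) + (18 choose 9) + (18 choose 10)
     = 1 + 18 + 153 + 816 + 3060 + 8568 + 18564 + 31824 + 43758 + 48620 + 43758
     = 199140.

199140


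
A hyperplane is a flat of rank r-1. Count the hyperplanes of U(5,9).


Hyperplanes of U(5,9) are flats of rank 4.
In a uniform matroid, these are exactly the (4)-element subsets.
Count = C(9,4) = (9 * 8 * 7 * 6) / (1 * 2 * 3 * 4) = 126.

126


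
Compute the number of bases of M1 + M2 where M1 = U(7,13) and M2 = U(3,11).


Bases of a direct sum M1 + M2: |B| = |B(M1)| * |B(M2)|.
|B(U(7,13))| = C(13,7) = 1716.
|B(U(3,11))| = C(11,3) = 165.
Total bases = 1716 * 165 = 283140.

283140


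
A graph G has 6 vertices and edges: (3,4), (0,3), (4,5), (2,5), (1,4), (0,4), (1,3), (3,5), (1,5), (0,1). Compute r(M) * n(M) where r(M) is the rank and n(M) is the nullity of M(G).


r(M) = |V| - c = 6 - 1 = 5.
nullity = |E| - r(M) = 10 - 5 = 5.
Product = 5 * 5 = 25.

25


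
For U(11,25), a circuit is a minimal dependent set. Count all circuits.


In U(11,25), circuits are the (12)-element subsets.
Any set of 12 elements is dependent, and removing any one element gives
an independent set of size 11, so it is a minimal dependent set.
Number of circuits = C(25,12) = 5200300.

5200300


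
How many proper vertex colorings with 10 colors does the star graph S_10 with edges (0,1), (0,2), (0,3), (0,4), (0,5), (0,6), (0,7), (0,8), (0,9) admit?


P(tree, k) = k * (k-1)^(9) for any tree on 10 vertices.
P(10) = 10 * 9^9 = 10 * 387420489 = 3874204890.

3874204890


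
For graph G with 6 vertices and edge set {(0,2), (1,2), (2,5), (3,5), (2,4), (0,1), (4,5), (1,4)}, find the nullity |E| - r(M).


Cycle rank (nullity) = |E| - r(M) = |E| - (|V| - c).
|E| = 8, |V| = 6, c = 1.
Nullity = 8 - (6 - 1) = 8 - 5 = 3.

3


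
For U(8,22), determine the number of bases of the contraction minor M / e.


Contracting e from U(8,22) gives U(7,21).
Bases of U(7,21) = C(21,7) = 116280.

116280


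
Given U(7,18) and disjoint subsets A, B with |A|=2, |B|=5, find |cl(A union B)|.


|A union B| = 2 + 5 = 7 (disjoint).
In U(7,18), cl(S) = S if |S| < 7, else cl(S) = E.
Since 7 >= 7, cl(A union B) = E.
|cl(A union B)| = 18.

18


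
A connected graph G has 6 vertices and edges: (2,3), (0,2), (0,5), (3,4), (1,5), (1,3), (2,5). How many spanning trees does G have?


By Kirchhoff's matrix tree theorem, the number of spanning trees equals
the determinant of any cofactor of the Laplacian matrix L.
G has 6 vertices and 7 edges.
Computing the (5 x 5) cofactor determinant gives 11.

11


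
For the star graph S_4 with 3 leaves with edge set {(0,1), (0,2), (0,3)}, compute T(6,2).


A star on 4 vertices is a tree with 3 edges.
T(x,y) = x^(3) for any tree.
T(6,2) = 6^3 = 216.

216


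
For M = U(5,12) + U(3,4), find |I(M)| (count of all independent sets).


For a direct sum, |I(M1+M2)| = |I(M1)| * |I(M2)|.
|I(U(5,12))| = sum C(12,k) for k=0..5 = 1586.
|I(U(3,4))| = sum C(4,k) for k=0..3 = 15.
Total = 1586 * 15 = 23790.

23790


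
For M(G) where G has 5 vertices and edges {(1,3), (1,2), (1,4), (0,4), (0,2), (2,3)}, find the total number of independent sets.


An independent set in a graphic matroid is an acyclic edge subset.
G has 5 vertices and 6 edges.
Enumerate all 2^6 = 64 subsets, checking for acyclicity.
Total independent sets = 52.

52


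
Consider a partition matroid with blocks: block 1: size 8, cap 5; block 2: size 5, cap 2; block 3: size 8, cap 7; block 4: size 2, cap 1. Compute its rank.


Rank of a partition matroid = sum of min(|Si|, ci) for each block.
= min(8,5) + min(5,2) + min(8,7) + min(2,1)
= 5 + 2 + 7 + 1
= 15.

15


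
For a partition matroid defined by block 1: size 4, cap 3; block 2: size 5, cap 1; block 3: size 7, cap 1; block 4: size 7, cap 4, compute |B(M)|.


A basis picks exactly ci elements from block i.
Number of bases = product of C(|Si|, ci).
= C(4,3) * C(5,1) * C(7,1) * C(7,4)
= 4 * 5 * 7 * 35
= 4900.

4900


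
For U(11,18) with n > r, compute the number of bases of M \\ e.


Deleting e from U(11,18) gives U(11,17) since n > r.
Bases of U(11,17) = C(17,11) = 12376.

12376


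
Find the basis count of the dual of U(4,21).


The dual of U(r,n) is U(n-r, n) = U(17,21).
Bases of U(17,21) are all (17)-element subsets.
|B(M*)| = (21 choose 17) = 5985.

5985


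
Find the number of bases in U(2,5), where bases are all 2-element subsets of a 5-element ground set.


Bases of U(2,5) are all 2-element subsets of the 5-element ground set.
Number of bases = C(5,2).
C(5,2) = 5! / (2! * 3!) = 10.

10


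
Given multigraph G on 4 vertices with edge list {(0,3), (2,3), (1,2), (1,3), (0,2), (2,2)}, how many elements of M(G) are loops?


In a graphic matroid, a loop is a self-loop edge (u,u) with rank 0.
Examining all 6 edges for self-loops...
Self-loops found: (2,2)
Number of loops = 1.

1


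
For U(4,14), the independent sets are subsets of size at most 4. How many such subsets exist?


Independent sets of U(4,14) are all subsets of size <= 4.
Count = C(14,0) + C(14,1) + C(14,2) + C(14,3) + C(14,4)
     = 1 + 14 + 91 + 364 + 1001
     = 1471.

1471


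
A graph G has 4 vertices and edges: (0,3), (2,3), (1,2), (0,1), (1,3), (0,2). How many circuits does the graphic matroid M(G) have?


A circuit in a graphic matroid = edge set of a simple cycle.
G has 4 vertices and 6 edges.
Enumerating all minimal edge subsets forming cycles...
Total circuits found: 7.

7


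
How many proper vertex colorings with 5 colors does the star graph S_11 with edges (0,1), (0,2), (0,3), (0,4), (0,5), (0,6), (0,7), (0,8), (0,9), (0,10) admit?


P(tree, k) = k * (k-1)^(10) for any tree on 11 vertices.
P(5) = 5 * 4^10 = 5 * 1048576 = 5242880.

5242880


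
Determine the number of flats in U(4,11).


Flats of U(4,11): every subset of size < 4 is a flat, plus E itself.
Count = C(11,0) + C(11,1) + C(11,2) + C(11,3) + 1
     = 1 + 11 + 55 + 165 + 1
     = 233.

233


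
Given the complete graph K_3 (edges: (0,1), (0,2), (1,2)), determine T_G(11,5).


T(K_3; x,y) = x^2 + x + y.
T(11,5) = 121 + 11 + 5 = 137.

137


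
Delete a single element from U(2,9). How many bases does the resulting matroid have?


Deleting e from U(2,9) gives U(2,8) since n > r.
Bases of U(2,8) = C(8,2) = (8 * 7) / (1 * 2) = 28.

28


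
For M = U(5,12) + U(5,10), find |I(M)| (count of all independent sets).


For a direct sum, |I(M1+M2)| = |I(M1)| * |I(M2)|.
|I(U(5,12))| = sum C(12,k) for k=0..5 = 1586.
|I(U(5,10))| = sum C(10,k) for k=0..5 = 638.
Total = 1586 * 638 = 1011868.

1011868


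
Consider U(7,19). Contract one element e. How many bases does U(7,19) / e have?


Contracting e from U(7,19) gives U(6,18).
Bases of U(6,18) = C(18,6) = 18564.

18564


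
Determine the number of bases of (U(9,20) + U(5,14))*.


(M1+M2)* = M1* + M2*.
M1* = U(11,20), bases: C(20,11) = 167960.
M2* = U(9,14), bases: C(14,9) = 2002.
|B(M*)| = 167960 * 2002 = 336255920.

336255920


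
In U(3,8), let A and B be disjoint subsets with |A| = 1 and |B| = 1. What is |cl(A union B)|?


|A union B| = 1 + 1 = 2 (disjoint).
In U(3,8), cl(S) = S if |S| < 3, else cl(S) = E.
Since 2 < 3, cl(A union B) = A union B.
|cl(A union B)| = 2.

2


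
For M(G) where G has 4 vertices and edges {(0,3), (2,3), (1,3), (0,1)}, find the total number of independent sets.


An independent set in a graphic matroid is an acyclic edge subset.
G has 4 vertices and 4 edges.
Enumerate all 2^4 = 16 subsets, checking for acyclicity.
Total independent sets = 14.

14


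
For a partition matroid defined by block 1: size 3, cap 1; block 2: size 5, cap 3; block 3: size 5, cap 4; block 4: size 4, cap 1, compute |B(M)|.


A basis picks exactly ci elements from block i.
Number of bases = product of C(|Si|, ci).
= C(3,1) * C(5,3) * C(5,4) * C(4,1)
= 3 * 10 * 5 * 4
= 600.

600


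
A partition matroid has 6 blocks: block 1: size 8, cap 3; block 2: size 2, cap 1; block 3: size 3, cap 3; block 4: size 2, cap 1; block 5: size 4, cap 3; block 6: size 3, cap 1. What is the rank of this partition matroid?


Rank of a partition matroid = sum of min(|Si|, ci) for each block.
= min(8,3) + min(2,1) + min(3,3) + min(2,1) + min(4,3) + min(3,1)
= 3 + 1 + 3 + 1 + 3 + 1
= 12.

12


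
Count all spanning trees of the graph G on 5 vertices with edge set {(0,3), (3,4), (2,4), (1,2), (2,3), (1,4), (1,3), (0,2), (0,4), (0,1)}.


By Kirchhoff's matrix tree theorem, the number of spanning trees equals
the determinant of any cofactor of the Laplacian matrix L.
G has 5 vertices and 10 edges.
Computing the (4 x 4) cofactor determinant gives 125.

125


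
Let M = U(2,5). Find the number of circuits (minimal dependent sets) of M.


In U(2,5), circuits are the (3)-element subsets.
Any set of 3 elements is dependent, and removing any one element gives
an independent set of size 2, so it is a minimal dependent set.
Number of circuits = C(5,3) = 5! / (3! * 2!) = 10.

10


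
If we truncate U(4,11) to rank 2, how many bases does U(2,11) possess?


Truncating U(4,11) to rank 2 gives U(2,11).
Bases of U(2,11) are all 2-element subsets of 11 elements.
Number of bases = C(11,2) = (11 * 10) / (1 * 2) = 55.

55


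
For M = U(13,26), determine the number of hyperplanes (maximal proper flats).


Hyperplanes of U(13,26) are flats of rank 12.
In a uniform matroid, these are exactly the (12)-element subsets.
Count = (26 choose 12) = 9657700.

9657700


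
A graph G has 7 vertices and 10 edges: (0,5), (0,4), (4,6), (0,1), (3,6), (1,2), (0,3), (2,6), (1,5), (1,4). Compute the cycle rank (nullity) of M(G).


Cycle rank (nullity) = |E| - r(M) = |E| - (|V| - c).
|E| = 10, |V| = 7, c = 1.
Nullity = 10 - (7 - 1) = 10 - 6 = 4.

4


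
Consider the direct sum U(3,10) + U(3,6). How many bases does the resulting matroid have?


Bases of a direct sum M1 + M2: |B| = |B(M1)| * |B(M2)|.
|B(U(3,10))| = C(10,3) = 120.
|B(U(3,6))| = C(6,3) = 20.
Total bases = 120 * 20 = 2400.

2400


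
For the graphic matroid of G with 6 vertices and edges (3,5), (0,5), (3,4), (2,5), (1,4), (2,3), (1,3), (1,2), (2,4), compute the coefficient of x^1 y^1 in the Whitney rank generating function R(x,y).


R(x,y) = sum over A in 2^E of x^(r(E)-r(A)) * y^(|A|-r(A)).
G has 6 vertices, 9 edges. r(E) = 5.
Enumerate all 2^9 = 512 subsets.
Count subsets with r(E)-r(A)=1 and |A|-r(A)=1: 78.

78


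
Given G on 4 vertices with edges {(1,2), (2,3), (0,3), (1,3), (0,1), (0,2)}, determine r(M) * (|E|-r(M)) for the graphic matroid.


r(M) = |V| - c = 4 - 1 = 3.
nullity = |E| - r(M) = 6 - 3 = 3.
Product = 3 * 3 = 9.

9


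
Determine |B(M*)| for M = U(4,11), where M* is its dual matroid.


The dual of U(r,n) is U(n-r, n) = U(7,11).
Bases of U(7,11) are all (7)-element subsets.
|B(M*)| = C(11,7) = 11! / (7! * 4!) = 330.

330


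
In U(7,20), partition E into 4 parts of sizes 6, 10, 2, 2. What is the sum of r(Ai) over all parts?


r(Ai) = min(|Ai|, 7) for each part.
Sum = min(6,7) + min(10,7) + min(2,7) + min(2,7)
    = 6 + 7 + 2 + 2
    = 17.

17


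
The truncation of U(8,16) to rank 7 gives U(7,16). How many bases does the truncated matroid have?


Truncating U(8,16) to rank 7 gives U(7,16).
Bases of U(7,16) are all 7-element subsets of 16 elements.
Number of bases = C(16,7) = 16! / (7! * 9!) = 11440.

11440


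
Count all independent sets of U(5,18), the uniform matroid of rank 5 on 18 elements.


Independent sets of U(5,18) are all subsets of size <= 5.
Count = (18 choose 0) + (18 choose 1) + (18 choose 2) + (18 choose 3) + (18 choose 4) + (18 choose 5)
     = 1 + 18 + 153 + 816 + 3060 + 8568
     = 12616.

12616


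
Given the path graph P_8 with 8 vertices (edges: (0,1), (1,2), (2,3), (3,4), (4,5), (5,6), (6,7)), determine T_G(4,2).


A path on 8 vertices is a tree with 7 edges.
T(x,y) = x^(7) for any tree.
T(4,2) = 4^7 = 16384.

16384


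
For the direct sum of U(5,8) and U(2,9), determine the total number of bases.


Bases of a direct sum M1 + M2: |B| = |B(M1)| * |B(M2)|.
|B(U(5,8))| = C(8,5) = 56.
|B(U(2,9))| = C(9,2) = 36.
Total bases = 56 * 36 = 2016.

2016


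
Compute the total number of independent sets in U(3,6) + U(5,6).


For a direct sum, |I(M1+M2)| = |I(M1)| * |I(M2)|.
|I(U(3,6))| = sum C(6,k) for k=0..3 = 42.
|I(U(5,6))| = sum C(6,k) for k=0..5 = 63.
Total = 42 * 63 = 2646.

2646


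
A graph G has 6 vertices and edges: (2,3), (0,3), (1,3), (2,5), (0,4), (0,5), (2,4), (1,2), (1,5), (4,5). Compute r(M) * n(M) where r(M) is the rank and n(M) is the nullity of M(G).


r(M) = |V| - c = 6 - 1 = 5.
nullity = |E| - r(M) = 10 - 5 = 5.
Product = 5 * 5 = 25.

25


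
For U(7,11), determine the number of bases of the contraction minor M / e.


Contracting e from U(7,11) gives U(6,10).
Bases of U(6,10) = C(10,6) = 210.

210


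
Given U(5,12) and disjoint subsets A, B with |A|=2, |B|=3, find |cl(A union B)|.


|A union B| = 2 + 3 = 5 (disjoint).
In U(5,12), cl(S) = S if |S| < 5, else cl(S) = E.
Since 5 >= 5, cl(A union B) = E.
|cl(A union B)| = 12.

12


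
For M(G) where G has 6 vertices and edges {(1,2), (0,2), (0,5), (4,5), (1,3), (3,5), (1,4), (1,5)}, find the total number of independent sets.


An independent set in a graphic matroid is an acyclic edge subset.
G has 6 vertices and 8 edges.
Enumerate all 2^8 = 256 subsets, checking for acyclicity.
Total independent sets = 177.

177


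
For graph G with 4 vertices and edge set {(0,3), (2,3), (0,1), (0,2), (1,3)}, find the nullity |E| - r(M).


Cycle rank (nullity) = |E| - r(M) = |E| - (|V| - c).
|E| = 5, |V| = 4, c = 1.
Nullity = 5 - (4 - 1) = 5 - 3 = 2.

2


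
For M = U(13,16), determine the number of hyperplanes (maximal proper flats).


Hyperplanes of U(13,16) are flats of rank 12.
In a uniform matroid, these are exactly the (12)-element subsets.
Count = C(16,12) = 1820.

1820


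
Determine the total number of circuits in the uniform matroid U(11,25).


In U(11,25), circuits are the (12)-element subsets.
Any set of 12 elements is dependent, and removing any one element gives
an independent set of size 11, so it is a minimal dependent set.
Number of circuits = (25 choose 12) = 5200300.

5200300


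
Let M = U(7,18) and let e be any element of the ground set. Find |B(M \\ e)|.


Deleting e from U(7,18) gives U(7,17) since n > r.
Bases of U(7,17) = C(17,7) = 19448.

19448


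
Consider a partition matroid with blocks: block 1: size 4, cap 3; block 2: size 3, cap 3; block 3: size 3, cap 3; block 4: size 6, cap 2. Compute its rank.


Rank of a partition matroid = sum of min(|Si|, ci) for each block.
= min(4,3) + min(3,3) + min(3,3) + min(6,2)
= 3 + 3 + 3 + 2
= 11.

11


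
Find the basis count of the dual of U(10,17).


The dual of U(r,n) is U(n-r, n) = U(7,17).
Bases of U(7,17) are all (7)-element subsets.
|B(M*)| = C(17,7) = 19448.

19448


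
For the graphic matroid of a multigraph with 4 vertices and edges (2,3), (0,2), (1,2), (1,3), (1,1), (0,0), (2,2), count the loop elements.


In a graphic matroid, a loop is a self-loop edge (u,u) with rank 0.
Examining all 7 edges for self-loops...
Self-loops found: (1,1), (0,0), (2,2)
Number of loops = 3.

3


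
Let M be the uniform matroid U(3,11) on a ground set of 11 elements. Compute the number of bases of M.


Bases of U(3,11) are all 3-element subsets of the 11-element ground set.
Number of bases = C(11,3).
C(11,3) = (11 * 10 * 9) / (1 * 2 * 3) = 165.

165


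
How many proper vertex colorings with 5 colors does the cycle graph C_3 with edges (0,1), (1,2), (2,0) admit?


P(C_3, k) = (k-1)^3 + (-1)^3*(k-1).
P(5) = (4)^3 - 4
= 64 - 4 = 60.

60


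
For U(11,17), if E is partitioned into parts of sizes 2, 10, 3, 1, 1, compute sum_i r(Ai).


r(Ai) = min(|Ai|, 11) for each part.
Sum = min(2,11) + min(10,11) + min(3,11) + min(1,11) + min(1,11)
    = 2 + 10 + 3 + 1 + 1
    = 17.

17


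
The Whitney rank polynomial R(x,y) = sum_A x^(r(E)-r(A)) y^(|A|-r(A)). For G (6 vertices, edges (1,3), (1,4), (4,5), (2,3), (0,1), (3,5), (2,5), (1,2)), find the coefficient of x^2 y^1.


R(x,y) = sum over A in 2^E of x^(r(E)-r(A)) * y^(|A|-r(A)).
G has 6 vertices, 8 edges. r(E) = 5.
Enumerate all 2^8 = 256 subsets.
Count subsets with r(E)-r(A)=2 and |A|-r(A)=1: 13.

13


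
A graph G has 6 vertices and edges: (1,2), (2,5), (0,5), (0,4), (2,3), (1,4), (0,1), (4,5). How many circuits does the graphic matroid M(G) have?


A circuit in a graphic matroid = edge set of a simple cycle.
G has 6 vertices and 8 edges.
Enumerating all minimal edge subsets forming cycles...
Total circuits found: 7.

7


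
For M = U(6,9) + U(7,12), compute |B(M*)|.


(M1+M2)* = M1* + M2*.
M1* = U(3,9), bases: C(9,3) = 84.
M2* = U(5,12), bases: C(12,5) = 792.
|B(M*)| = 84 * 792 = 66528.

66528


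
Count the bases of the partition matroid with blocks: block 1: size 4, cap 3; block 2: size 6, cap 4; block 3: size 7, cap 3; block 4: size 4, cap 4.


A basis picks exactly ci elements from block i.
Number of bases = product of C(|Si|, ci).
= C(4,3) * C(6,4) * C(7,3) * C(4,4)
= 4 * 15 * 35 * 1
= 2100.

2100


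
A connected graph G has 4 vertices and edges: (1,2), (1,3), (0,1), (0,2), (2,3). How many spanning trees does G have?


By Kirchhoff's matrix tree theorem, the number of spanning trees equals
the determinant of any cofactor of the Laplacian matrix L.
G has 4 vertices and 5 edges.
Computing the (3 x 3) cofactor determinant gives 8.

8


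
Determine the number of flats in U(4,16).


Flats of U(4,16): every subset of size < 4 is a flat, plus E itself.
Count = (16 choose 0) + (16 choose 1) + (16 choose 2) + (16 choose 3) + 1
     = 1 + 16 + 120 + 560 + 1
     = 698.

698


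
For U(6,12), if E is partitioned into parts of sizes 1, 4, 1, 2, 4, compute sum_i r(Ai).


r(Ai) = min(|Ai|, 6) for each part.
Sum = min(1,6) + min(4,6) + min(1,6) + min(2,6) + min(4,6)
    = 1 + 4 + 1 + 2 + 4
    = 12.

12


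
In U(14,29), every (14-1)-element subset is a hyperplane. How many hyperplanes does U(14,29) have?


Hyperplanes of U(14,29) are flats of rank 13.
In a uniform matroid, these are exactly the (13)-element subsets.
Count = C(29,13) = 29! / (13! * 16!) = 67863915.

67863915


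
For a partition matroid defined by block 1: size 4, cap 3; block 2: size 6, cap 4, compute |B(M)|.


A basis picks exactly ci elements from block i.
Number of bases = product of C(|Si|, ci).
= C(4,3) * C(6,4)
= 4 * 15
= 60.

60


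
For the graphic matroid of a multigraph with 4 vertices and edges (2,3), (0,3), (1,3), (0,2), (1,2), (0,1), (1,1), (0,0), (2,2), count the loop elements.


In a graphic matroid, a loop is a self-loop edge (u,u) with rank 0.
Examining all 9 edges for self-loops...
Self-loops found: (1,1), (0,0), (2,2)
Number of loops = 3.

3


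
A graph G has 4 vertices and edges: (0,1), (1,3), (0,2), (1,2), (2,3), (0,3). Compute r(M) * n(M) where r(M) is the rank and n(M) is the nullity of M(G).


r(M) = |V| - c = 4 - 1 = 3.
nullity = |E| - r(M) = 6 - 3 = 3.
Product = 3 * 3 = 9.

9


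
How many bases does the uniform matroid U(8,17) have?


Bases of U(8,17) are all 8-element subsets of the 17-element ground set.
Number of bases = C(17,8).
C(17,8) = 17! / (8! * 9!) = 24310.

24310


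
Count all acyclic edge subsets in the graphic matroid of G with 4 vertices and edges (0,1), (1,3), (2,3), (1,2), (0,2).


An independent set in a graphic matroid is an acyclic edge subset.
G has 4 vertices and 5 edges.
Enumerate all 2^5 = 32 subsets, checking for acyclicity.
Total independent sets = 24.

24


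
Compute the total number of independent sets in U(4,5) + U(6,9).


For a direct sum, |I(M1+M2)| = |I(M1)| * |I(M2)|.
|I(U(4,5))| = sum C(5,k) for k=0..4 = 31.
|I(U(6,9))| = sum C(9,k) for k=0..6 = 466.
Total = 31 * 466 = 14446.

14446


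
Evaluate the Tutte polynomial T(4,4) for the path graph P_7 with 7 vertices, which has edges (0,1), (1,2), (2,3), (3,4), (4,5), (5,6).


A path on 7 vertices is a tree with 6 edges.
T(x,y) = x^(6) for any tree.
T(4,4) = 4^6 = 4096.

4096


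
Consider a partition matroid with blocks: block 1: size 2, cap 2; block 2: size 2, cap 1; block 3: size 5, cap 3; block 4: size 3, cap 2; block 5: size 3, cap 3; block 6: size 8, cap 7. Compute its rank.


Rank of a partition matroid = sum of min(|Si|, ci) for each block.
= min(2,2) + min(2,1) + min(5,3) + min(3,2) + min(3,3) + min(8,7)
= 2 + 1 + 3 + 2 + 3 + 7
= 18.

18


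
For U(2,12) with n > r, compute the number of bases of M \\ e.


Deleting e from U(2,12) gives U(2,11) since n > r.
Bases of U(2,11) = C(11,2) = (11 * 10) / (1 * 2) = 55.

55


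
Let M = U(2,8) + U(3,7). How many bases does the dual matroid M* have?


(M1+M2)* = M1* + M2*.
M1* = U(6,8), bases: C(8,6) = 28.
M2* = U(4,7), bases: C(7,4) = 35.
|B(M*)| = 28 * 35 = 980.

980


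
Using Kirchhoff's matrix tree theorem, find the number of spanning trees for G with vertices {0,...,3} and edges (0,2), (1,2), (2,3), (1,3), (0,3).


By Kirchhoff's matrix tree theorem, the number of spanning trees equals
the determinant of any cofactor of the Laplacian matrix L.
G has 4 vertices and 5 edges.
Computing the (3 x 3) cofactor determinant gives 8.

8


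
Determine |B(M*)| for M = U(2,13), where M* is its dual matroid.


The dual of U(r,n) is U(n-r, n) = U(11,13).
Bases of U(11,13) are all (11)-element subsets.
|B(M*)| = (13 choose 11) = 78.

78


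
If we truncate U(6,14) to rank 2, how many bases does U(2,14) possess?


Truncating U(6,14) to rank 2 gives U(2,14).
Bases of U(2,14) are all 2-element subsets of 14 elements.
Number of bases = C(14,2) = 14! / (2! * 12!) = 91.

91


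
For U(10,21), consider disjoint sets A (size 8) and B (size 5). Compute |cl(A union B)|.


|A union B| = 8 + 5 = 13 (disjoint).
In U(10,21), cl(S) = S if |S| < 10, else cl(S) = E.
Since 13 >= 10, cl(A union B) = E.
|cl(A union B)| = 21.

21


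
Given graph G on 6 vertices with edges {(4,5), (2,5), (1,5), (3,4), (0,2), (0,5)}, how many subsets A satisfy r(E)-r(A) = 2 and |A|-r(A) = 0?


R(x,y) = sum over A in 2^E of x^(r(E)-r(A)) * y^(|A|-r(A)).
G has 6 vertices, 6 edges. r(E) = 5.
Enumerate all 2^6 = 64 subsets.
Count subsets with r(E)-r(A)=2 and |A|-r(A)=0: 19.

19


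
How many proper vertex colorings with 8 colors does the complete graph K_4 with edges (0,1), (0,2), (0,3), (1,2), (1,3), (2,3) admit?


P(K_4, k) = k(k-1)(k-2)...(k-3).
P(8) = (8) * (7) * (6) * (5) = 1680.

1680


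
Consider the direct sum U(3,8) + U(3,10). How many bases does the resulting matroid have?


Bases of a direct sum M1 + M2: |B| = |B(M1)| * |B(M2)|.
|B(U(3,8))| = C(8,3) = 56.
|B(U(3,10))| = C(10,3) = 120.
Total bases = 56 * 120 = 6720.

6720


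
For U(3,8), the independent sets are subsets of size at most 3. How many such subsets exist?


Independent sets of U(3,8) are all subsets of size <= 3.
Count = (8 choose 0) + (8 choose 1) + (8 choose 2) + (8 choose 3)
     = 1 + 8 + 28 + 56
     = 93.

93


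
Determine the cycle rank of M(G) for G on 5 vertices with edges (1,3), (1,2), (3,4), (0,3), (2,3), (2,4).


Cycle rank (nullity) = |E| - r(M) = |E| - (|V| - c).
|E| = 6, |V| = 5, c = 1.
Nullity = 6 - (5 - 1) = 6 - 4 = 2.

2


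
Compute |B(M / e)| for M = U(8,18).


Contracting e from U(8,18) gives U(7,17).
Bases of U(7,17) = (17 choose 7) = 19448.

19448


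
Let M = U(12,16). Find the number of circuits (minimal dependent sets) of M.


In U(12,16), circuits are the (13)-element subsets.
Any set of 13 elements is dependent, and removing any one element gives
an independent set of size 12, so it is a minimal dependent set.
Number of circuits = (16 choose 13) = 560.

560


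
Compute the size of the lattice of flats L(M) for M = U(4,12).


Flats of U(4,12): every subset of size < 4 is a flat, plus E itself.
Count = C(12,0) + C(12,1) + C(12,2) + C(12,3) + 1
     = 1 + 12 + 66 + 220 + 1
     = 300.

300


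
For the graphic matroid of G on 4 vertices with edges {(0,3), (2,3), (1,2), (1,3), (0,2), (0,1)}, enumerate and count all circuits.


A circuit in a graphic matroid = edge set of a simple cycle.
G has 4 vertices and 6 edges.
Enumerating all minimal edge subsets forming cycles...
Total circuits found: 7.

7


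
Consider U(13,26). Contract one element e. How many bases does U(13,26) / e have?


Contracting e from U(13,26) gives U(12,25).
Bases of U(12,25) = C(25,12) = 25! / (12! * 13!) = 5200300.

5200300


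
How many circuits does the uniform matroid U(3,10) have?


In U(3,10), circuits are the (4)-element subsets.
Any set of 4 elements is dependent, and removing any one element gives
an independent set of size 3, so it is a minimal dependent set.
Number of circuits = (10 choose 4) = 210.

210


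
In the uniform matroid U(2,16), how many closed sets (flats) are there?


Flats of U(2,16): every subset of size < 2 is a flat, plus E itself.
Count = (16 choose 0) + (16 choose 1) + 1
     = 1 + 16 + 1
     = 18.

18


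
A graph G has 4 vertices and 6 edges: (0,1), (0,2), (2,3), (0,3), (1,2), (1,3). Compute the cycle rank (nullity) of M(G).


Cycle rank (nullity) = |E| - r(M) = |E| - (|V| - c).
|E| = 6, |V| = 4, c = 1.
Nullity = 6 - (4 - 1) = 6 - 3 = 3.

3


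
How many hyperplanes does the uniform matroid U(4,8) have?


Hyperplanes of U(4,8) are flats of rank 3.
In a uniform matroid, these are exactly the (3)-element subsets.
Count = C(8,3) = 8! / (3! * 5!) = 56.

56


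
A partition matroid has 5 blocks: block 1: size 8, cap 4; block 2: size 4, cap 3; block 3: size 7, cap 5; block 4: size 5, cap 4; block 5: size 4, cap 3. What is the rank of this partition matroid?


Rank of a partition matroid = sum of min(|Si|, ci) for each block.
= min(8,4) + min(4,3) + min(7,5) + min(5,4) + min(4,3)
= 4 + 3 + 5 + 4 + 3
= 19.

19


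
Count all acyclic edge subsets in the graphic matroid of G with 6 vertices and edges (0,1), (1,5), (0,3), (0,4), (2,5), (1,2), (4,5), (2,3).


An independent set in a graphic matroid is an acyclic edge subset.
G has 6 vertices and 8 edges.
Enumerate all 2^8 = 256 subsets, checking for acyclicity.
Total independent sets = 190.

190


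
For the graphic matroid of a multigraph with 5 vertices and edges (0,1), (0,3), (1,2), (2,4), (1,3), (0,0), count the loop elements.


In a graphic matroid, a loop is a self-loop edge (u,u) with rank 0.
Examining all 6 edges for self-loops...
Self-loops found: (0,0)
Number of loops = 1.

1


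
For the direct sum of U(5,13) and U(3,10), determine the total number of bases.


Bases of a direct sum M1 + M2: |B| = |B(M1)| * |B(M2)|.
|B(U(5,13))| = C(13,5) = 1287.
|B(U(3,10))| = C(10,3) = 120.
Total bases = 1287 * 120 = 154440.

154440


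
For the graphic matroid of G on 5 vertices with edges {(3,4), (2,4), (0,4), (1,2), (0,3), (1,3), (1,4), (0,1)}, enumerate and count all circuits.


A circuit in a graphic matroid = edge set of a simple cycle.
G has 5 vertices and 8 edges.
Enumerating all minimal edge subsets forming cycles...
Total circuits found: 12.

12


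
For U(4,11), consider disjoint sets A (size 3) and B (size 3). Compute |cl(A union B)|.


|A union B| = 3 + 3 = 6 (disjoint).
In U(4,11), cl(S) = S if |S| < 4, else cl(S) = E.
Since 6 >= 4, cl(A union B) = E.
|cl(A union B)| = 11.

11


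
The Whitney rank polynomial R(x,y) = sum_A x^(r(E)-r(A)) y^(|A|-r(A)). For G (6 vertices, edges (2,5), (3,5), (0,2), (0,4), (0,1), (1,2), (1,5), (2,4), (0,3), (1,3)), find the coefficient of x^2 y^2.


R(x,y) = sum over A in 2^E of x^(r(E)-r(A)) * y^(|A|-r(A)).
G has 6 vertices, 10 edges. r(E) = 5.
Enumerate all 2^10 = 1024 subsets.
Count subsets with r(E)-r(A)=2 and |A|-r(A)=2: 5.

5


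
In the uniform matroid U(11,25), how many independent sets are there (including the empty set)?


Independent sets of U(11,25) are all subsets of size <= 11.
Count = (25 choose 0) + (25 choose 1) + (25 choose 2) + (25 choose 3) + (25 choose 4) + (25 choose 5) + (25 choose 6) + (25 choose 7) + (25 choose 8) + (25 choose 9) + (25 choose 10) + (25 choose 11)
     = 1 + 25 + 300 + 2300 + 12650 + 53130 + 177100 + 480700 + 1081575 + 2042975 + 3268760 + 4457400
     = 11576916.

11576916
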